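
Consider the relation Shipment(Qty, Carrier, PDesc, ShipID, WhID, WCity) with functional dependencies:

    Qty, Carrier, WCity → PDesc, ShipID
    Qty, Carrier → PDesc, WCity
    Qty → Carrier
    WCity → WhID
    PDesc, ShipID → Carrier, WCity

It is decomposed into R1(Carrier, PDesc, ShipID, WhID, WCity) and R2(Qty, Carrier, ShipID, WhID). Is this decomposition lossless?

Common attributes: R1 ∩ R2 = {Carrier, ShipID, WhID}.
No dependency enlarges {Carrier, ShipID, WhID}, so (Carrier, ShipID, WhID)⁺ = {Carrier, ShipID, WhID}.
The closure contains neither all of R1 = {Carrier, PDesc, ShipID, WhID, WCity} nor all of R2 = {Qty, Carrier, ShipID, WhID}, so the common attributes are not a superkey of either fragment. The join is lossy.

No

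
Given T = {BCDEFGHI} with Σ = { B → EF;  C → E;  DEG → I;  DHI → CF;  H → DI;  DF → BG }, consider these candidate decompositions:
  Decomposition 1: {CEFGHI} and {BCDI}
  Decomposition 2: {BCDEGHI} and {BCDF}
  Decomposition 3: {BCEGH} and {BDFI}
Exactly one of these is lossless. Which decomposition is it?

Decomposition 2

Decomposition 1: common = {CI}, closure = {CEI} → lossy.
Decomposition 2: common = {BCD}, closure = {BCDEFGI} → lossless.
Decomposition 3: common = {B}, closure = {BEF} → lossy.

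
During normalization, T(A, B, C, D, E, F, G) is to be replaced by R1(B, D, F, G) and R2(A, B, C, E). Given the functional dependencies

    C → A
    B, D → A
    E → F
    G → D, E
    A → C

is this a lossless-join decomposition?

No

Common attributes: R1 ∩ R2 = {B}.
No dependency enlarges {B}, so (B)⁺ = {B}.
The closure contains neither all of R1 = {B, D, F, G} nor all of R2 = {A, B, C, E}, so the common attributes are not a superkey of either fragment. The join is lossy.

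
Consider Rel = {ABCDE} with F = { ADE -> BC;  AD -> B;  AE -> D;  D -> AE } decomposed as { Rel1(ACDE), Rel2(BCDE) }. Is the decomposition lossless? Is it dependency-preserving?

Lossless test: (CDE)⁺ = {ABCDE}, which contains all of one fragment — lossless.
Dependency preservation: ADE → BC; AD → B are not contained in any single fragment, but the restricted closure of each left-hand side across the fragments still reaches the right-hand side; the remaining FDs each lie inside some fragment. All dependencies are preserved.

lossless and dependency-preserving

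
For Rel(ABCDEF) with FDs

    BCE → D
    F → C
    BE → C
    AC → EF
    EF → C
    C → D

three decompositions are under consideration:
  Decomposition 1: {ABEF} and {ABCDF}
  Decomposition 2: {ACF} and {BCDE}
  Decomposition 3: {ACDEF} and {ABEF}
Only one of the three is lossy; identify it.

Decomposition 2

Decomposition 1: common = {ABF}, closure = {ABCDEF} → lossless.
Decomposition 2: common = {C}, closure = {CD} → lossy.
Decomposition 3: common = {AEF}, closure = {ACDEF} → lossless.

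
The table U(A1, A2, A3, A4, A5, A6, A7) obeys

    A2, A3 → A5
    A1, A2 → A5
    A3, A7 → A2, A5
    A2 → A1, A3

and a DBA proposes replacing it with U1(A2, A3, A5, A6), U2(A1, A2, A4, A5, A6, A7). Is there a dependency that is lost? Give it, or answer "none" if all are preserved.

A3, A7 → A2, A5

Check A3, A7 → A2, A5: no single fragment contains all of {A2, A3, A5, A7}, and the restricted closure of {A3, A7} across the fragments never reaches {A2, A5}.
A2, A3 → A5 is preserved.
A1, A2 → A5 is preserved.
A2 → A1, A3 is preserved.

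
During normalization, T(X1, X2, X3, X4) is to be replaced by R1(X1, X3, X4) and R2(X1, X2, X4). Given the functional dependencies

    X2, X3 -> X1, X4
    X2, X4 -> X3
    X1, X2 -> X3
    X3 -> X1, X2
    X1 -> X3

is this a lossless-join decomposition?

Common attributes: R1 ∩ R2 = {X1, X4}.
Closure of {X1, X4}: X1 → X3 applies, adding X3; X3 → X1, X2 applies, adding X2. So (X1, X4)⁺ = {X1, X2, X3, X4}.
This closure contains every attribute of R1, so R1 ∩ R2 → R1. The join is lossless.

Yes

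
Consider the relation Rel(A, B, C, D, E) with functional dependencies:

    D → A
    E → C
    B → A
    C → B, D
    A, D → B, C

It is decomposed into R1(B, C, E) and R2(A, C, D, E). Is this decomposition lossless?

Yes

Common attributes: R1 ∩ R2 = {C, E}.
Closure of {C, E}: C → B, D applies, adding B, D; D → A applies, adding A. So (C, E)⁺ = {A, B, C, D, E}.
This closure contains every attribute of R1, so R1 ∩ R2 → R1. The join is lossless.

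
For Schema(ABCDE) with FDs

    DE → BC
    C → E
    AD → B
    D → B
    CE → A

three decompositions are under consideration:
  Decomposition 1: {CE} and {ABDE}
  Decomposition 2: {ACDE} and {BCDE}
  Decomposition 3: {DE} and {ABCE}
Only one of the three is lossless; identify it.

Decomposition 1: common = {E}, closure = {E} → lossy.
Decomposition 2: common = {CDE}, closure = {ABCDE} → lossless.
Decomposition 3: common = {E}, closure = {E} → lossy.

Decomposition 2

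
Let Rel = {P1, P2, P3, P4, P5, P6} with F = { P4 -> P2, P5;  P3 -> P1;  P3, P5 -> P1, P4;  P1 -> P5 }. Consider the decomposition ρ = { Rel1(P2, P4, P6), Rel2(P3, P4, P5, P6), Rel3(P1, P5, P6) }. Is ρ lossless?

Chase test. Columns are P1, P2, P3, P4, P5, P6; row i has aⱼ where attribute j ∈ Reli, else bᵢⱼ.
Initial tableau (one row per fragment):
  row 1: b11 a2 b13 a4 b15 a6
  row 2: b21 b22 a3 a4 a5 a6
  row 3: a1 b32 b33 b34 a5 a6
Rows 1 and 2 agree on P4; apply P4→P2, P5 and equate their P2, P5 entries.
No row becomes fully distinguished — the join is lossy.

No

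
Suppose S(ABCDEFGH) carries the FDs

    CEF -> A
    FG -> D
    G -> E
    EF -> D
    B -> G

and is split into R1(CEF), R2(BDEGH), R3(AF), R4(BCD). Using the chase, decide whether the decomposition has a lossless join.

Chase test. Columns are ABCDEFGH; row i has aⱼ where attribute j ∈ Ri, else bᵢⱼ.
Initial tableau (one row per fragment):
  row 1: b11 b12 a3 b14 a5 a6 b17 b18
  row 2: b21 a2 b23 a4 a5 b26 a7 a8
  row 3: a1 b32 b33 b34 b35 a6 b37 b38
  row 4: b41 a2 a3 a4 b45 b46 b47 b48
Rows 2 and 4 agree on B; apply B→G and equate their G entries.
Rows 2 and 4 agree on G; apply G→E and equate their E entries.
No row becomes fully distinguished — the join is lossy.

No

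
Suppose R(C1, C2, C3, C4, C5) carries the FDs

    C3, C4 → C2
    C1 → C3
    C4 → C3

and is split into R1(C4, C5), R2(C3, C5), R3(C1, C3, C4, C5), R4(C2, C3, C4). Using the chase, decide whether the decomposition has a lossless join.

Yes

Chase test. Columns are C1, C2, C3, C4, C5; row i has aⱼ where attribute j ∈ Ri, else bᵢⱼ.
Initial tableau (one row per fragment):
  row 1: b11 b12 b13 a4 a5
  row 2: b21 b22 a3 b24 a5
  row 3: a1 b32 a3 a4 a5
  row 4: b41 a2 a3 a4 b45
Rows 3 and 4 agree on C3, C4; apply C3, C4→C2 and equate their C2 entries.
Rows 1 and 3 agree on C4; apply C4→C3 and equate their C3 entries.
Rows 1 and 3 agree on C3, C4; apply C3, C4→C2 and equate their C2 entries.
Row 3 is now all distinguished symbols — the join is lossless.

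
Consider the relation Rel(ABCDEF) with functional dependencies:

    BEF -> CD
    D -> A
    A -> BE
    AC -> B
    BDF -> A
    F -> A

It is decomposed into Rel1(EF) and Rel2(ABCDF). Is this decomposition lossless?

Yes

Common attributes: Rel1 ∩ Rel2 = {F}.
Closure of {F}: F → A applies, adding A; A → BE applies, adding BE; BEF → CD applies, adding CD. So (F)⁺ = {ABCDEF}.
This closure contains every attribute of Rel1, so Rel1 ∩ Rel2 → Rel1. The join is lossless.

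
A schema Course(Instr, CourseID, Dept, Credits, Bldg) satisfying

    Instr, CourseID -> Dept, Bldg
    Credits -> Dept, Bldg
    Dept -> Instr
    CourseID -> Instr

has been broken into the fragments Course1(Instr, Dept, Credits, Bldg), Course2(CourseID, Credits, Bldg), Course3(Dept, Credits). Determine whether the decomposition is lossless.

Yes

Chase test. Columns are Instr, CourseID, Dept, Credits, Bldg; row i has aⱼ where attribute j ∈ Coursei, else bᵢⱼ.
Initial tableau (one row per fragment):
  row 1: a1 b12 a3 a4 a5
  row 2: b21 a2 b23 a4 a5
  row 3: b31 b32 a3 a4 b35
Rows 1 and 2 agree on Credits; apply Credits→Dept, Bldg and equate their Dept, Bldg entries.
Rows 1 and 3 agree on Credits; apply Credits→Dept, Bldg and equate their Dept, Bldg entries.
Rows 1 and 2 agree on Dept; apply Dept→Instr and equate their Instr entries.
Rows 1 and 3 agree on Dept; apply Dept→Instr and equate their Instr entries.
Row 2 is now all distinguished symbols — the join is lossless.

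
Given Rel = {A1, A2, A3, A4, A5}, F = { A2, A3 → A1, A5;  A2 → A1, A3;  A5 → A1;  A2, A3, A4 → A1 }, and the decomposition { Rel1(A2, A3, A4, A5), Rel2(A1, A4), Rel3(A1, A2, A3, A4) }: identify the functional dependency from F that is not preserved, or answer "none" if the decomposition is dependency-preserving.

A5 → A1

Check A5 → A1: no single fragment contains all of {A1, A5}, and the restricted closure of {A5} across the fragments never reaches {A1}.
A2, A3 → A1, A5 is preserved.
A2 → A1, A3 is preserved.
A2, A3, A4 → A1 is preserved.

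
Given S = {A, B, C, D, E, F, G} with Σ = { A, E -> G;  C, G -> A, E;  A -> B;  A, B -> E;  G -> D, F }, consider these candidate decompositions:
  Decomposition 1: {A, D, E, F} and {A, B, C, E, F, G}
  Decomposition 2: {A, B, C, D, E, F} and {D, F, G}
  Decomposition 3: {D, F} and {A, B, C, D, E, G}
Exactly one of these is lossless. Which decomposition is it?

Decomposition 1: common = {A, E, F}, closure = {A, B, D, E, F, G} → lossless.
Decomposition 2: common = {D, F}, closure = {D, F} → lossy.
Decomposition 3: common = {D}, closure = {D} → lossy.

Decomposition 1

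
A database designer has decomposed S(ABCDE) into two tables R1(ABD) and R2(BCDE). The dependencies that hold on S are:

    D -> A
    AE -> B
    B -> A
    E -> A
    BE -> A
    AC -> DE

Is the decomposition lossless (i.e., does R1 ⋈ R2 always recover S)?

Common attributes: R1 ∩ R2 = {BD}.
Closure of {BD}: D → A applies, adding A. So (BD)⁺ = {ABD}.
This closure contains every attribute of R1, so R1 ∩ R2 → R1. The join is lossless.

Yes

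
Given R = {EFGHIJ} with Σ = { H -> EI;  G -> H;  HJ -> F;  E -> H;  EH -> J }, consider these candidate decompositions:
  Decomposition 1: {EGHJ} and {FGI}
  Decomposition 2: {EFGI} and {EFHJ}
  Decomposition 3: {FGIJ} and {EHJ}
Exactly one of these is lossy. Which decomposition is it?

Decomposition 3

Decomposition 1: common = {G}, closure = {EFGHIJ} → lossless.
Decomposition 2: common = {EF}, closure = {EFHIJ} → lossless.
Decomposition 3: common = {J}, closure = {J} → lossy.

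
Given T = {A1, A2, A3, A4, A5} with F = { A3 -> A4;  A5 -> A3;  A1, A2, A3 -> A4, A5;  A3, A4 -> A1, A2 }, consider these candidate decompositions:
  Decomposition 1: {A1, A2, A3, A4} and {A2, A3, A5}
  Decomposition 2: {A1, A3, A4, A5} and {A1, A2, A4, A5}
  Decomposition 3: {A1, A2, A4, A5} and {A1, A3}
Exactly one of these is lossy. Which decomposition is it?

Decomposition 1: common = {A2, A3}, closure = {A1, A2, A3, A4, A5} → lossless.
Decomposition 2: common = {A1, A4, A5}, closure = {A1, A2, A3, A4, A5} → lossless.
Decomposition 3: common = {A1}, closure = {A1} → lossy.

Decomposition 3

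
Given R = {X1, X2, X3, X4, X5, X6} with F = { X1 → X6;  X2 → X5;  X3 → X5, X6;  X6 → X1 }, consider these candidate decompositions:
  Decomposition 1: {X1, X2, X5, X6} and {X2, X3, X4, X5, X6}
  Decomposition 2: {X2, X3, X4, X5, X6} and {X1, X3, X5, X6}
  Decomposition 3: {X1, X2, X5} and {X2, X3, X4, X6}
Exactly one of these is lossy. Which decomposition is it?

Decomposition 3

Decomposition 1: common = {X2, X5, X6}, closure = {X1, X2, X5, X6} → lossless.
Decomposition 2: common = {X3, X5, X6}, closure = {X1, X3, X5, X6} → lossless.
Decomposition 3: common = {X2}, closure = {X2, X5} → lossy.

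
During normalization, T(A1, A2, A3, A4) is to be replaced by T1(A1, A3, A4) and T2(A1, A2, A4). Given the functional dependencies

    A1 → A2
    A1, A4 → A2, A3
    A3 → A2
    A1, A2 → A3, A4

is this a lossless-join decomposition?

Yes

Common attributes: T1 ∩ T2 = {A1, A4}.
Closure of {A1, A4}: A1 → A2 applies, adding A2; A1, A4 → A2, A3 applies, adding A3. So (A1, A4)⁺ = {A1, A2, A3, A4}.
This closure contains every attribute of T1, so T1 ∩ T2 → T1. The join is lossless.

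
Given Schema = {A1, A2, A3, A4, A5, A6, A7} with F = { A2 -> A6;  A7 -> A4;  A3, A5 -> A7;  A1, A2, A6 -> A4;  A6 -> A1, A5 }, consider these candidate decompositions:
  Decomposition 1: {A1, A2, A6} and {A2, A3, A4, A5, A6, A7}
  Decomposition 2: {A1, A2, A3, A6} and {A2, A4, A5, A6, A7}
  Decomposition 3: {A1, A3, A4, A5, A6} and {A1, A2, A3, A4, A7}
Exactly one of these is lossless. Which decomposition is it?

Decomposition 1: common = {A2, A6}, closure = {A1, A2, A4, A5, A6} → lossless.
Decomposition 2: common = {A2, A6}, closure = {A1, A2, A4, A5, A6} → lossy.
Decomposition 3: common = {A1, A3, A4}, closure = {A1, A3, A4} → lossy.

Decomposition 1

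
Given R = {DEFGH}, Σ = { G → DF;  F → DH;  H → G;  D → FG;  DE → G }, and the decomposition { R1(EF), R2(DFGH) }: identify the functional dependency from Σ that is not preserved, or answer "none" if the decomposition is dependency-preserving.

G → DF lies within R2.
F → DH lies within R2.
H → G lies within R2.
D → FG lies within R2.
DE → G: restricted closure across fragments reaches G.
Every dependency is enforceable on the fragments, so the decomposition is dependency-preserving.

none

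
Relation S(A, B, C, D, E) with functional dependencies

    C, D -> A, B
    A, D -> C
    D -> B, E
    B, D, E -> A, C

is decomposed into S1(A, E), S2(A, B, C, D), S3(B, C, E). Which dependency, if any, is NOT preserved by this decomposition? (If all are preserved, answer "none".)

Check D → B, E: no single fragment contains all of {B, D, E}, and the restricted closure of {D} across the fragments never reaches {B, E}.
C, D → A, B is preserved.
A, D → C is preserved.
B, D, E → A, C is preserved.

D -> B, E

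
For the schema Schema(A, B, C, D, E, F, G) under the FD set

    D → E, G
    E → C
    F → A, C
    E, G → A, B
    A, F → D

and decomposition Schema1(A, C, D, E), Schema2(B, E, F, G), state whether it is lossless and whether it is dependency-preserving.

Lossless test: (E)⁺ = {C, E}, which is a superkey of neither fragment — lossy.
Dependency preservation: the restricted closure of {D} across the fragments never reaches {E, G}, so D → E, G cannot be enforced without a join — not preserved.

lossy and not dependency-preserving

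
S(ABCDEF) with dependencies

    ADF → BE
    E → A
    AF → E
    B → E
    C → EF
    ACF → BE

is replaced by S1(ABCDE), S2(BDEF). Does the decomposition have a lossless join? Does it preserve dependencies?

Lossless test: (BDE)⁺ = {ABDE}, which is a superkey of neither fragment — lossy.
Dependency preservation: the restricted closure of {ADF} across the fragments never reaches {BE}, so ADF → BE cannot be enforced without a join — not preserved.

lossy and not dependency-preserving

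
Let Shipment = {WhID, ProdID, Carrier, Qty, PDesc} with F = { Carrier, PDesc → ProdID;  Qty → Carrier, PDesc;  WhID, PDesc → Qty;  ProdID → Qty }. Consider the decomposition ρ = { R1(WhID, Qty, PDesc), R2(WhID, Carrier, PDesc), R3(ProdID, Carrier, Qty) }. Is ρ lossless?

Chase test. Columns are WhID, ProdID, Carrier, Qty, PDesc; row i has aⱼ where attribute j ∈ Ri, else bᵢⱼ.
Initial tableau (one row per fragment):
  row 1: a1 b12 b13 a4 a5
  row 2: a1 b22 a3 b24 a5
  row 3: b31 a2 a3 a4 b35
Rows 1 and 3 agree on Qty; apply Qty→Carrier, PDesc and equate their Carrier, PDesc entries.
Rows 1 and 2 agree on WhID, PDesc; apply WhID, PDesc→Qty and equate their Qty entries.
Rows 1 and 2 agree on Carrier, PDesc; apply Carrier, PDesc→ProdID and equate their ProdID entries.
Rows 1 and 3 agree on Carrier, PDesc; apply Carrier, PDesc→ProdID and equate their ProdID entries.
Row 1 is now all distinguished symbols — the join is lossless.

Yes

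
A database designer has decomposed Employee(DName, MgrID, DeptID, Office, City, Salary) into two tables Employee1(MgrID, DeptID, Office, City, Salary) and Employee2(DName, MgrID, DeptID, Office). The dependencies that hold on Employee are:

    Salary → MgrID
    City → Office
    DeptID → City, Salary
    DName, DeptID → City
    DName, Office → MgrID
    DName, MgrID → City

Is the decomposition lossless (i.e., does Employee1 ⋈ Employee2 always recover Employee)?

Yes

Common attributes: Employee1 ∩ Employee2 = {MgrID, DeptID, Office}.
Closure of {MgrID, DeptID, Office}: DeptID → City, Salary applies, adding City, Salary. So (MgrID, DeptID, Office)⁺ = {MgrID, DeptID, Office, City, Salary}.
This closure contains every attribute of Employee1, so Employee1 ∩ Employee2 → Employee1. The join is lossless.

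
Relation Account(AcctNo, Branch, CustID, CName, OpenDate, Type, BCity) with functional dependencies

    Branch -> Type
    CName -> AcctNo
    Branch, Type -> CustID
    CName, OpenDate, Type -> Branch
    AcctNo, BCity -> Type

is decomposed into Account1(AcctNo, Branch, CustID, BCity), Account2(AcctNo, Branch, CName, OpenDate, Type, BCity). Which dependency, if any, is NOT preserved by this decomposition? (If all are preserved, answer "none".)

Branch → Type lies within Account2.
CName → AcctNo lies within Account2.
Branch, Type → CustID: restricted closure across fragments reaches CustID.
CName, OpenDate, Type → Branch lies within Account2.
AcctNo, BCity → Type lies within Account2.
Every dependency is enforceable on the fragments, so the decomposition is dependency-preserving.

none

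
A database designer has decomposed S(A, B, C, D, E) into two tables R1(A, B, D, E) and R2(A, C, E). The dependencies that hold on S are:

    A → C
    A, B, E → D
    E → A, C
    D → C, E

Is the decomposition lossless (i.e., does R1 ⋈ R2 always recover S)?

Yes

Common attributes: R1 ∩ R2 = {A, E}.
Closure of {A, E}: A → C applies, adding C. So (A, E)⁺ = {A, C, E}.
This closure contains every attribute of R2, so R1 ∩ R2 → R2. The join is lossless.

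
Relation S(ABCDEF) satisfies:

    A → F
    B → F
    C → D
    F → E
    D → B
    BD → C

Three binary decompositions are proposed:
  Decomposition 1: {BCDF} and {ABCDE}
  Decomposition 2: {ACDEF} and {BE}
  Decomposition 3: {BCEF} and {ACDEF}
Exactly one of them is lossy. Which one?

Decomposition 2

Decomposition 1: common = {BCD}, closure = {BCDEF} → lossless.
Decomposition 2: common = {E}, closure = {E} → lossy.
Decomposition 3: common = {CEF}, closure = {BCDEF} → lossless.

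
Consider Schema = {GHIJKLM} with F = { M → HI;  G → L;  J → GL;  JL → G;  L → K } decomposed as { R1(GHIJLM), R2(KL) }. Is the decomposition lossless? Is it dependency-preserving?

lossless and dependency-preserving

Lossless test: (L)⁺ = {KL}, which contains all of one fragment — lossless.
Dependency preservation: every FD's attributes lie within a single fragment, so each can be enforced locally — preserved.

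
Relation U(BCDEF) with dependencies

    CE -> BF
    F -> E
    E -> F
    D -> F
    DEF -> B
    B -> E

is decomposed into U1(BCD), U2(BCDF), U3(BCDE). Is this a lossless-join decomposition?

Yes

Chase test. Columns are BCDEF; row i has aⱼ where attribute j ∈ Ui, else bᵢⱼ.
Initial tableau (one row per fragment):
  row 1: a1 a2 a3 b14 b15
  row 2: a1 a2 a3 b24 a5
  row 3: a1 a2 a3 a4 b35
Rows 1 and 2 agree on D; apply D→F and equate their F entries.
Rows 1 and 3 agree on D; apply D→F and equate their F entries.
Rows 1 and 2 agree on B; apply B→E and equate their E entries.
Rows 1 and 3 agree on B; apply B→E and equate their E entries.
Row 1 is now all distinguished symbols — the join is lossless.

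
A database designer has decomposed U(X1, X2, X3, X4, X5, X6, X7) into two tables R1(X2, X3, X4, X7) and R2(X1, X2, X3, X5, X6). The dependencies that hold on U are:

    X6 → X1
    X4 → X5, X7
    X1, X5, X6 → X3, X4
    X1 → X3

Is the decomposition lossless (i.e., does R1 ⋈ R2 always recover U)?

No

Common attributes: R1 ∩ R2 = {X2, X3}.
No dependency enlarges {X2, X3}, so (X2, X3)⁺ = {X2, X3}.
The closure contains neither all of R1 = {X2, X3, X4, X7} nor all of R2 = {X1, X2, X3, X5, X6}, so the common attributes are not a superkey of either fragment. The join is lossy.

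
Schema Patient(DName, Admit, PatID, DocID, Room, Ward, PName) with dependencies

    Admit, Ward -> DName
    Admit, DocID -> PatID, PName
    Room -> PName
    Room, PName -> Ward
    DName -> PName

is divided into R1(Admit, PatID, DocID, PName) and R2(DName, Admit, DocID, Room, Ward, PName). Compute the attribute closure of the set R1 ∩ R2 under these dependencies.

Admit, PatID, DocID, PName

R1 ∩ R2 = {Admit, DocID, PName}.
Admit, DocID → PatID, PName applies, adding PatID
Closure: {Admit, PatID, DocID, PName}.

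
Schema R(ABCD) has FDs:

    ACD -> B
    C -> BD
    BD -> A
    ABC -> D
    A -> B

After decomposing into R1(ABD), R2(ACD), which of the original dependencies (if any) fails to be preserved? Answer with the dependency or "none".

ACD → B: restricted closure across fragments reaches B.
C → BD: restricted closure across fragments reaches BD.
BD → A lies within R1.
ABC → D: restricted closure across fragments reaches D.
A → B lies within R1.
Every dependency is enforceable on the fragments, so the decomposition is dependency-preserving.

none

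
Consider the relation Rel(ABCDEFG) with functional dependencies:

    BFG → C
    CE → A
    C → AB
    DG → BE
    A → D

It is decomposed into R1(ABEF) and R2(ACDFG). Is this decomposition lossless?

Common attributes: R1 ∩ R2 = {AF}.
Closure of {AF}: A → D applies, adding D. So (AF)⁺ = {ADF}.
The closure contains neither all of R1 = {ABEF} nor all of R2 = {ACDFG}, so the common attributes are not a superkey of either fragment. The join is lossy.

No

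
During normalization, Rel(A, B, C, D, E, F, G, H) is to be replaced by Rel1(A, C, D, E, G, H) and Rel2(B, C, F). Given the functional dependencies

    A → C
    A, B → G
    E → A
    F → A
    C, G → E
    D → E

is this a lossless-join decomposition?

No

Common attributes: Rel1 ∩ Rel2 = {C}.
No dependency enlarges {C}, so (C)⁺ = {C}.
The closure contains neither all of Rel1 = {A, C, D, E, G, H} nor all of Rel2 = {B, C, F}, so the common attributes are not a superkey of either fragment. The join is lossy.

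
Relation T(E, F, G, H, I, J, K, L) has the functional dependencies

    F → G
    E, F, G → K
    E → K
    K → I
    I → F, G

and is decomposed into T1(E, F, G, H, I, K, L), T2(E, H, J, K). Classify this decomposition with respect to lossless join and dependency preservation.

Lossless test: (E, H, K)⁺ = {E, F, G, H, I, K}, which is a superkey of neither fragment — lossy.
Dependency preservation: every FD's attributes lie within a single fragment, so each can be enforced locally — preserved.

lossy but dependency-preserving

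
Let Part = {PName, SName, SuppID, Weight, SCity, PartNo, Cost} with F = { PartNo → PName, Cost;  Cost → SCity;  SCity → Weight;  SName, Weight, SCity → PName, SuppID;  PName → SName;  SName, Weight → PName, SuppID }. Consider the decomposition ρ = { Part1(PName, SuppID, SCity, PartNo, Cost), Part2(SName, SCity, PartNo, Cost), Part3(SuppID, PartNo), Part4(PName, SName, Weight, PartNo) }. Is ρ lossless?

Yes

Chase test. Columns are PName, SName, SuppID, Weight, SCity, PartNo, Cost; row i has aⱼ where attribute j ∈ Parti, else bᵢⱼ.
Initial tableau (one row per fragment):
  row 1: a1 b12 a3 b14 a5 a6 a7
  row 2: b21 a2 b23 b24 a5 a6 a7
  row 3: b31 b32 a3 b34 b35 a6 b37
  row 4: a1 a2 b43 a4 b45 a6 b47
Rows 1 and 2 agree on PartNo; apply PartNo→PName, Cost and equate their PName, Cost entries.
Rows 1 and 3 agree on PartNo; apply PartNo→PName, Cost and equate their PName, Cost entries.
Rows 1 and 4 agree on PartNo; apply PartNo→PName, Cost and equate their PName, Cost entries.
Rows 1 and 3 agree on Cost; apply Cost→SCity and equate their SCity entries.
Rows 1 and 4 agree on Cost; apply Cost→SCity and equate their SCity entries.
Rows 1 and 2 agree on SCity; apply SCity→Weight and equate their Weight entries.
Rows 1 and 3 agree on SCity; apply SCity→Weight and equate their Weight entries.
Rows 1 and 4 agree on SCity; apply SCity→Weight and equate their Weight entries.
Rows 2 and 4 agree on SName, Weight, SCity; apply SName, Weight, SCity→PName, SuppID and equate their PName, SuppID entries.
Rows 1 and 2 agree on PName; apply PName→SName and equate their SName entries.
Rows 1 and 3 agree on PName; apply PName→SName and equate their SName entries.
Rows 1 and 2 agree on SName, Weight; apply SName, Weight→PName, SuppID and equate their PName, SuppID entries.
Row 1 is now all distinguished symbols — the join is lossless.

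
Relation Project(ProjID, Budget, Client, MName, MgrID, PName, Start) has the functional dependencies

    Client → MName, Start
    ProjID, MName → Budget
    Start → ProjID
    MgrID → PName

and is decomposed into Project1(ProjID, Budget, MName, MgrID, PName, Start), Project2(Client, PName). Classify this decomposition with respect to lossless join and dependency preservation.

lossy and not dependency-preserving

Lossless test: (PName)⁺ = {PName}, which is a superkey of neither fragment — lossy.
Dependency preservation: the restricted closure of {Client} across the fragments never reaches {MName, Start}, so Client → MName, Start cannot be enforced without a join — not preserved.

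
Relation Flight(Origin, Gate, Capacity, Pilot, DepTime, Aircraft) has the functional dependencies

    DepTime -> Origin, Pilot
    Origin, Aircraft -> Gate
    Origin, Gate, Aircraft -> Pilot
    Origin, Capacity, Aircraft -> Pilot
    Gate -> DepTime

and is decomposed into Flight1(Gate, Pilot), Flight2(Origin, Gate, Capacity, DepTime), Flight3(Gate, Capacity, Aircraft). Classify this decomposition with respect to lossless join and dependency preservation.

Lossless test (chase): Rows 1 and 2 agree on Gate; apply Gate→DepTime and equate their DepTime entries. Rows 1 and 3 agree on Gate; apply Gate→DepTime and equate their DepTime entries. Rows 1 and 2 agree on DepTime; apply DepTime→Origin, Pilot and equate their Origin, Pilot entries. Rows 1 and 3 agree on DepTime; apply DepTime→Origin, Pilot and equate their Origin, Pilot entries. Row 3 is now all distinguished symbols — the join is lossless.
Dependency preservation: the restricted closure of {DepTime} across the fragments never reaches {Origin, Pilot}, so DepTime → Origin, Pilot cannot be enforced without a join — not preserved.

lossless but not dependency-preserving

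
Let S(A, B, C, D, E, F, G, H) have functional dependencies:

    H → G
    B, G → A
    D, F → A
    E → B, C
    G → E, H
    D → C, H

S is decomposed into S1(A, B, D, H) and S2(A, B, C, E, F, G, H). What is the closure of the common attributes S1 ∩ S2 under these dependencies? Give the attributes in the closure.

S1 ∩ S2 = {A, B, H}.
H → G applies, adding G
G → E, H applies, adding E
E → B, C applies, adding C
Closure: {A, B, C, E, G, H}.

A, B, C, E, G, H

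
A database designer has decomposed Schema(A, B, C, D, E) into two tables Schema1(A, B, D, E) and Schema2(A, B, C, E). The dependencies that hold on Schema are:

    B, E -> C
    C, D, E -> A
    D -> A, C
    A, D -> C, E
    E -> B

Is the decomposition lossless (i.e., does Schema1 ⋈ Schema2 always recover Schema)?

Yes

Common attributes: Schema1 ∩ Schema2 = {A, B, E}.
Closure of {A, B, E}: B, E → C applies, adding C. So (A, B, E)⁺ = {A, B, C, E}.
This closure contains every attribute of Schema2, so Schema1 ∩ Schema2 → Schema2. The join is lossless.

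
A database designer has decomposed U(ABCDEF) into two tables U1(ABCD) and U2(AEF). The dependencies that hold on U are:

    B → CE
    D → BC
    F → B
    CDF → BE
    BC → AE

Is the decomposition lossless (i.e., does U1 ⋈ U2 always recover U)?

Common attributes: U1 ∩ U2 = {A}.
No dependency enlarges {A}, so (A)⁺ = {A}.
The closure contains neither all of U1 = {ABCD} nor all of U2 = {AEF}, so the common attributes are not a superkey of either fragment. The join is lossy.

No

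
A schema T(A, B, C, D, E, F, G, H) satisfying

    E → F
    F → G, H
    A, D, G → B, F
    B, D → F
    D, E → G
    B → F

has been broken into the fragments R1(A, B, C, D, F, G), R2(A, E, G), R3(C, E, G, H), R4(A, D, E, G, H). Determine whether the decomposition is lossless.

No

Chase test. Columns are A, B, C, D, E, F, G, H; row i has aⱼ where attribute j ∈ Ri, else bᵢⱼ.
Initial tableau (one row per fragment):
  row 1: a1 a2 a3 a4 b15 a6 a7 b18
  row 2: a1 b22 b23 b24 a5 b26 a7 b28
  row 3: b31 b32 a3 b34 a5 b36 a7 a8
  row 4: a1 b42 b43 a4 a5 b46 a7 a8
Rows 2 and 3 agree on E; apply E→F and equate their F entries.
Rows 2 and 4 agree on E; apply E→F and equate their F entries.
Rows 2 and 3 agree on F; apply F→G, H and equate their G, H entries.
Rows 1 and 4 agree on A, D, G; apply A, D, G→B, F and equate their B, F entries.
Rows 1 and 2 agree on F; apply F→G, H and equate their G, H entries.
No row becomes fully distinguished — the join is lossy.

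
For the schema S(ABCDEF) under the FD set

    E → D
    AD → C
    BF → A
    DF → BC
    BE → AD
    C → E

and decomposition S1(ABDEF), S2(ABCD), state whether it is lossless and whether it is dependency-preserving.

Lossless test: (ABD)⁺ = {ABCDE}, which contains all of one fragment — lossless.
Dependency preservation: the restricted closure of {C} across the fragments never reaches {E}, so C → E cannot be enforced without a join — not preserved.

lossless but not dependency-preserving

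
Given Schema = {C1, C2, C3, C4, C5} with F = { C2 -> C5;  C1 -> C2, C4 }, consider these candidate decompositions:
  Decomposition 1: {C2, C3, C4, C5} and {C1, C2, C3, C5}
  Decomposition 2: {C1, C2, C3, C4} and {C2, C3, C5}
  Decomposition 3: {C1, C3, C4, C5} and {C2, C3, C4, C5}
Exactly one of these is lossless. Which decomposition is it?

Decomposition 2

Decomposition 1: common = {C2, C3, C5}, closure = {C2, C3, C5} → lossy.
Decomposition 2: common = {C2, C3}, closure = {C2, C3, C5} → lossless.
Decomposition 3: common = {C3, C4, C5}, closure = {C3, C4, C5} → lossy.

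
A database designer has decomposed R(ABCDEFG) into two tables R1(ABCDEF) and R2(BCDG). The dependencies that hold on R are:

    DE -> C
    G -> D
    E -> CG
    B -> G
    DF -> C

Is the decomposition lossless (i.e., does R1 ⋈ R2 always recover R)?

Common attributes: R1 ∩ R2 = {BCD}.
Closure of {BCD}: B → G applies, adding G. So (BCD)⁺ = {BCDG}.
This closure contains every attribute of R2, so R1 ∩ R2 → R2. The join is lossless.

Yes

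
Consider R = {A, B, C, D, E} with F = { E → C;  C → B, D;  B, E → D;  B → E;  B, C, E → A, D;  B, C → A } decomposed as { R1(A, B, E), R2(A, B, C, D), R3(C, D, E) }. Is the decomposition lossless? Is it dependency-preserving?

Lossless test (chase): Rows 1 and 3 agree on E; apply E→C and equate their C entries. Rows 1 and 2 agree on C; apply C→B, D and equate their B, D entries. Rows 1 and 3 agree on C; apply C→B, D and equate their B, D entries. Rows 1 and 2 agree on B; apply B→E and equate their E entries. Rows 1 and 3 agree on B, C, E; apply B, C, E→A, D and equate their A, D entries. Row 1 is now all distinguished symbols — the join is lossless.
Dependency preservation: B, E → D; B, C, E → A, D are not contained in any single fragment, but the restricted closure of each left-hand side across the fragments still reaches the right-hand side; the remaining FDs each lie inside some fragment. All dependencies are preserved.

lossless and dependency-preserving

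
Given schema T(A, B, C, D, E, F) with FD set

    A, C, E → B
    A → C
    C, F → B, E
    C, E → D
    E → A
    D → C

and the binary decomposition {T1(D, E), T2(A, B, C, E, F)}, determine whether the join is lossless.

Common attributes: T1 ∩ T2 = {E}.
Closure of {E}: E → A applies, adding A; A → C applies, adding C; C, E → D applies, adding D; A, C, E → B applies, adding B. So (E)⁺ = {A, B, C, D, E}.
This closure contains every attribute of T1, so T1 ∩ T2 → T1. The join is lossless.

Yes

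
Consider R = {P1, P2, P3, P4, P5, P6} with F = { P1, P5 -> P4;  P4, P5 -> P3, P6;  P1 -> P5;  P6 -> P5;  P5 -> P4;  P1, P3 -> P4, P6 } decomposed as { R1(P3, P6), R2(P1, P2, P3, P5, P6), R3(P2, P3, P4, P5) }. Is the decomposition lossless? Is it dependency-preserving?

Lossless test (chase): Rows 1 and 2 agree on P6; apply P6→P5 and equate their P5 entries. Rows 1 and 2 agree on P5; apply P5→P4 and equate their P4 entries. Rows 1 and 3 agree on P5; apply P5→P4 and equate their P4 entries. Rows 1 and 3 agree on P4, P5; apply P4, P5→P3, P6 and equate their P3, P6 entries. Row 2 is now all distinguished symbols — the join is lossless.
Dependency preservation: P1, P5 → P4; P4, P5 → P3, P6; P1, P3 → P4, P6 are not contained in any single fragment, but the restricted closure of each left-hand side across the fragments still reaches the right-hand side; the remaining FDs each lie inside some fragment. All dependencies are preserved.

lossless and dependency-preserving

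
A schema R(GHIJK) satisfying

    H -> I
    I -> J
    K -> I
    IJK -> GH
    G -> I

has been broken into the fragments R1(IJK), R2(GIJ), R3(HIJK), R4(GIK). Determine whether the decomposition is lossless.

Chase test. Columns are GHIJK; row i has aⱼ where attribute j ∈ Ri, else bᵢⱼ.
Initial tableau (one row per fragment):
  row 1: b11 b12 a3 a4 a5
  row 2: a1 b22 a3 a4 b25
  row 3: b31 a2 a3 a4 a5
  row 4: a1 b42 a3 b44 a5
Rows 1 and 4 agree on I; apply I→J and equate their J entries.
Rows 1 and 3 agree on IJK; apply IJK→GH and equate their GH entries.
Rows 1 and 4 agree on IJK; apply IJK→GH and equate their GH entries.
Row 1 is now all distinguished symbols — the join is lossless.

Yes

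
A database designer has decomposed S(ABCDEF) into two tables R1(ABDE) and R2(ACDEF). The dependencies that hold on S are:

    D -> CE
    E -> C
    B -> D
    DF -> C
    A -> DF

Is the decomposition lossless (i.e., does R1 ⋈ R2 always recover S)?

Common attributes: R1 ∩ R2 = {ADE}.
Closure of {ADE}: D → CE applies, adding C; A → DF applies, adding F. So (ADE)⁺ = {ACDEF}.
This closure contains every attribute of R2, so R1 ∩ R2 → R2. The join is lossless.

Yes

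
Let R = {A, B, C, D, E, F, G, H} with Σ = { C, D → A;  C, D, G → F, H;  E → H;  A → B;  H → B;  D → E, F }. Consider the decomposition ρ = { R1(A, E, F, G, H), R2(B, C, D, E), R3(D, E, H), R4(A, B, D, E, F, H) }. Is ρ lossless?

No

Chase test. Columns are A, B, C, D, E, F, G, H; row i has aⱼ where attribute j ∈ Ri, else bᵢⱼ.
Initial tableau (one row per fragment):
  row 1: a1 b12 b13 b14 a5 a6 a7 a8
  row 2: b21 a2 a3 a4 a5 b26 b27 b28
  row 3: b31 b32 b33 a4 a5 b36 b37 a8
  row 4: a1 a2 b43 a4 a5 a6 b47 a8
Rows 1 and 2 agree on E; apply E→H and equate their H entries.
Rows 1 and 4 agree on A; apply A→B and equate their B entries.
Rows 1 and 3 agree on H; apply H→B and equate their B entries.
Rows 2 and 3 agree on D; apply D→E, F and equate their E, F entries.
Rows 2 and 4 agree on D; apply D→E, F and equate their E, F entries.
No row becomes fully distinguished — the join is lossy.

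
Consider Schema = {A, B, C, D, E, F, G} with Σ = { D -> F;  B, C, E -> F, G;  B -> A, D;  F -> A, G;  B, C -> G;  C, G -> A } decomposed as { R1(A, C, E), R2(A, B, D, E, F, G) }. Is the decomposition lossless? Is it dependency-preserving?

Lossless test: (A, E)⁺ = {A, E}, which is a superkey of neither fragment — lossy.
Dependency preservation: the restricted closure of {C, G} across the fragments never reaches {A}, so C, G → A cannot be enforced without a join — not preserved.

lossy and not dependency-preserving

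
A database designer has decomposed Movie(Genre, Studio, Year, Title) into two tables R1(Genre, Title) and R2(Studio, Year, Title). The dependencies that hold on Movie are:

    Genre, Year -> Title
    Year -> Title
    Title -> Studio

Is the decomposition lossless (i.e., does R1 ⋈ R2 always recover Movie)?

Common attributes: R1 ∩ R2 = {Title}.
Closure of {Title}: Title → Studio applies, adding Studio. So (Title)⁺ = {Studio, Title}.
The closure contains neither all of R1 = {Genre, Title} nor all of R2 = {Studio, Year, Title}, so the common attributes are not a superkey of either fragment. The join is lossy.

No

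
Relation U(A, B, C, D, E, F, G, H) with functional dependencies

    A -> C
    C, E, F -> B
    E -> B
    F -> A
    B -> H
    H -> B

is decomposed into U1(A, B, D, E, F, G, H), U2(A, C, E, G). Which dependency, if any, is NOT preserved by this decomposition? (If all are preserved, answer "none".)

A → C lies within U2.
C, E, F → B: restricted closure across fragments reaches B.
E → B lies within U1.
F → A lies within U1.
B → H lies within U1.
H → B lies within U1.
Every dependency is enforceable on the fragments, so the decomposition is dependency-preserving.

none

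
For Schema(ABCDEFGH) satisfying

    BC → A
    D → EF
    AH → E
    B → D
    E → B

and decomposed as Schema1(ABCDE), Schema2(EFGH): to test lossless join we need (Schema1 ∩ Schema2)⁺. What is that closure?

Schema1 ∩ Schema2 = {E}.
E → B applies, adding B
B → D applies, adding D
D → EF applies, adding F
Closure: {BDEF}.

BDEF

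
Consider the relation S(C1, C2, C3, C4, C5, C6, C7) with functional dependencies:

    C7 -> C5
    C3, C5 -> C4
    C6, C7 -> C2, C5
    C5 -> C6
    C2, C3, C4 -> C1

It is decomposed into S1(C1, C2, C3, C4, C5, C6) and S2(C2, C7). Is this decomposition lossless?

No

Common attributes: S1 ∩ S2 = {C2}.
No dependency enlarges {C2}, so (C2)⁺ = {C2}.
The closure contains neither all of S1 = {C1, C2, C3, C4, C5, C6} nor all of S2 = {C2, C7}, so the common attributes are not a superkey of either fragment. The join is lossy.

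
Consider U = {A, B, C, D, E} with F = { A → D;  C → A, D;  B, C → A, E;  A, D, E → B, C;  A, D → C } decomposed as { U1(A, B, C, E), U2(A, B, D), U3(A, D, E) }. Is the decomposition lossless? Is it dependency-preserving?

Lossless test (chase): Rows 1 and 2 agree on A; apply A→D and equate their D entries. Rows 1 and 3 agree on A, D, E; apply A, D, E→B, C and equate their B, C entries. Rows 1 and 2 agree on A, D; apply A, D→C and equate their C entries. Rows 1 and 2 agree on B, C; apply B, C→A, E and equate their A, E entries. Row 1 is now all distinguished symbols — the join is lossless.
Dependency preservation: C → A, D; A, D, E → B, C; A, D → C are not contained in any single fragment, but the restricted closure of each left-hand side across the fragments still reaches the right-hand side; the remaining FDs each lie inside some fragment. All dependencies are preserved.

lossless and dependency-preserving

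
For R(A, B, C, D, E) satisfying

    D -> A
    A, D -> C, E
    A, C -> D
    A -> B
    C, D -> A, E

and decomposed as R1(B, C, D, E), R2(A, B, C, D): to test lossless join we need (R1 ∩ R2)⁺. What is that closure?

R1 ∩ R2 = {B, C, D}.
D → A applies, adding A
A, D → C, E applies, adding E
Closure: {A, B, C, D, E}.

A, B, C, D, E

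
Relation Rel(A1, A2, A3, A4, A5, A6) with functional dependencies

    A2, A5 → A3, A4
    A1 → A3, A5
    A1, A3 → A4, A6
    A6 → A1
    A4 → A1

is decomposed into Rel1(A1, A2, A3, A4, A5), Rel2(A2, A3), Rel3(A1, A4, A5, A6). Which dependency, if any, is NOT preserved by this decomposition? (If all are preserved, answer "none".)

none

A2, A5 → A3, A4 lies within Rel1.
A1 → A3, A5 lies within Rel1.
A1, A3 → A4, A6: restricted closure across fragments reaches A4, A6.
A6 → A1 lies within Rel3.
A4 → A1 lies within Rel1.
Every dependency is enforceable on the fragments, so the decomposition is dependency-preserving.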